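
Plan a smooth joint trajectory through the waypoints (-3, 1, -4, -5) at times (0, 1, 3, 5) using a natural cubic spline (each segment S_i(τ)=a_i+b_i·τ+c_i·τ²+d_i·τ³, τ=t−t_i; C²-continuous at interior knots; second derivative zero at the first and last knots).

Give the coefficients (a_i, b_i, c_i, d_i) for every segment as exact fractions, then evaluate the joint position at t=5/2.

Δ: Δ0=4, Δ1=-5/2, Δ2=-1/2
row 1: diag=6, rhs=-39; c'=1/3, d'=-13/2
row 2: denom=8−2·1/3=22/3; d'=(12−2·-13/2)/(22/3)=75/22
back: M2=75/22
back: M1=-13/2−1/3·75/22=-84/11
M: M0=0, M1=-84/11, M2=75/22, M3=0
seg 0: a=-3, c=M0/2=0, d=(M1−M0)/(6·1)=-14/11, b=Δ0−h0·(2M0+M1)/6=58/11
seg 1: a=1, c=M1/2=-42/11, d=(M2−M1)/(6·2)=81/88, b=Δ1−h1·(2M1+M2)/6=16/11
seg 2: a=-4, c=M2/2=75/44, d=(M3−M2)/(6·2)=-25/88, b=Δ2−h2·(2M2+M3)/6=-61/22
t_q=5/2 → seg 1, τ=3/2; S=1+16/11·τ+-42/11·τ²+81/88·τ³=-1621/704

  seg 0: a=-3 b=58/11 c=0 d=-14/11
  seg 1: a=1 b=16/11 c=-42/11 d=81/88
  seg 2: a=-4 b=-61/22 c=75/44 d=-25/88
S(5/2) = -1621/704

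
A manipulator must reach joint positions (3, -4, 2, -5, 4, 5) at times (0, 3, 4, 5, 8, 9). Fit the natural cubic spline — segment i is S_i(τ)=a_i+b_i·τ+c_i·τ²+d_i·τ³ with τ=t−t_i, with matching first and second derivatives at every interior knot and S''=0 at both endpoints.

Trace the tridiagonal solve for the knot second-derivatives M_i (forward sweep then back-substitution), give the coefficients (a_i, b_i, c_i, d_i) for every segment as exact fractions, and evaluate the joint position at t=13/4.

Δ: Δ0=-7/3, Δ1=6, Δ2=-7, Δ3=3, Δ4=1
row 1: diag=8, rhs=50; c'=1/8, d'=25/4
row 2: denom=4−1·1/8=31/8; d'=(-78−1·25/4)/(31/8)=-674/31
row 3: denom=8−1·8/31=240/31; d'=(60−1·-674/31)/(240/31)=1267/120
row 4: denom=8−3·31/80=547/80; d'=(-12−3·1267/120)/(547/80)=-3494/547
back: M4=-3494/547
back: M3=1267/120−31/80·-3494/547=21388/1641
back: M2=-674/31−8/31·21388/1641=-41198/1641
back: M1=25/4−1/8·-41198/1641=15406/1641
M: M0=0, M1=15406/1641, M2=-41198/1641, M3=21388/1641, M4=-3494/547, M5=0
seg 0: a=3, c=M0/2=0, d=(M1−M0)/(6·3)=7703/14769, b=Δ0−h0·(2M0+M1)/6=-3844/547
seg 1: a=-4, c=M1/2=7703/1641, d=(M2−M1)/(6·1)=-9434/1641, b=Δ1−h1·(2M1+M2)/6=3859/547
seg 2: a=2, c=M2/2=-20599/1641, d=(M3−M2)/(6·1)=3477/547, b=Δ2−h2·(2M2+M3)/6=-1319/1641
seg 3: a=-5, c=M3/2=10694/1641, d=(M4−M3)/(6·3)=-15935/14769, b=Δ3−h3·(2M3+M4)/6=-11224/1641
seg 4: a=4, c=M4/2=-1747/547, d=(M5−M4)/(6·1)=1747/1641, b=Δ4−h4·(2M4+M5)/6=5135/1641
t_q=13/4 → seg 1, τ=1/4; S=-4+3859/547·τ+7703/1641·τ²+-9434/1641·τ³=-35581/17504

  seg 0: a=3 b=-3844/547 c=0 d=7703/14769
  seg 1: a=-4 b=3859/547 c=7703/1641 d=-9434/1641
  seg 2: a=2 b=-1319/1641 c=-20599/1641 d=3477/547
  seg 3: a=-5 b=-11224/1641 c=10694/1641 d=-15935/14769
  seg 4: a=4 b=5135/1641 c=-1747/547 d=1747/1641
S(13/4) = -35581/17504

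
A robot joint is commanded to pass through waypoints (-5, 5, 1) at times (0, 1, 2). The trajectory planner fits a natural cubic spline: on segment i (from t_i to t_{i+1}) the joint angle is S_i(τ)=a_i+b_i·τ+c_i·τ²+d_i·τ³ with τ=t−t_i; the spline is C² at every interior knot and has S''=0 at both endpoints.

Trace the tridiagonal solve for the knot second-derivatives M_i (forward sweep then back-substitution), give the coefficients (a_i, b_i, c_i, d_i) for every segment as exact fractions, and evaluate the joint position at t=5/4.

Δ: Δ0=10, Δ1=-4
row 1: diag=4, rhs=-84; c'=1/4, d'=-21
back: M1=-21
M: M0=0, M1=-21, M2=0
seg 0: a=-5, c=M0/2=0, d=(M1−M0)/(6·1)=-7/2, b=Δ0−h0·(2M0+M1)/6=27/2
seg 1: a=5, c=M1/2=-21/2, d=(M2−M1)/(6·1)=7/2, b=Δ1−h1·(2M1+M2)/6=3
t_q=5/4 → seg 1, τ=1/4; S=5+3·τ+-21/2·τ²+7/2·τ³=659/128

  seg 0: a=-5 b=27/2 c=0 d=-7/2
  seg 1: a=5 b=3 c=-21/2 d=7/2
S(5/4) = 659/128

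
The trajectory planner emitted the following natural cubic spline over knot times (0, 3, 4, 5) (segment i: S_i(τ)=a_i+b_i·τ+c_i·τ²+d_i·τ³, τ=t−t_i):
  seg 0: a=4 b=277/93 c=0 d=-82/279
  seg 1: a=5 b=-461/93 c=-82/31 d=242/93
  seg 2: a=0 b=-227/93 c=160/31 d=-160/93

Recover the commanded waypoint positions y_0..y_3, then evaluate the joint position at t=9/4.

y_0 = S_0(0) = a_0 = 4
y_1 = S_1(0) = a_1 = 5
y_2 = S_2(0) = a_2 = 0
y_3 = S_2(1) = 1
t_q=9/4 is in segment 0 (τ=9/4); S_0(τ)=7295/992

y_0=4 y_1=5 y_2=0 y_3=1
S(9/4) = 7295/992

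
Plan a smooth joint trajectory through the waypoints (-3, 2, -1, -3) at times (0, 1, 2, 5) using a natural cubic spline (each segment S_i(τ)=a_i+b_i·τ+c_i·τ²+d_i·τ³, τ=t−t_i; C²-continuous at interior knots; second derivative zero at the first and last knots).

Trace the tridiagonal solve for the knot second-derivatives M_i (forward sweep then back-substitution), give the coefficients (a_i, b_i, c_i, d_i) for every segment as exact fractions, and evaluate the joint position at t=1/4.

  seg 0: a=-3 b=664/93 c=0 d=-199/93
  seg 1: a=2 b=67/93 c=-199/31 d=251/93
  seg 2: a=-1 b=-374/93 c=52/31 d=-52/279
S(1/4) = -2477/1984

Δ: Δ0=5, Δ1=-3, Δ2=-2/3
row 1: diag=4, rhs=-48; c'=1/4, d'=-12
row 2: denom=8−1·1/4=31/4; d'=(14−1·-12)/(31/4)=104/31
back: M2=104/31
back: M1=-12−1/4·104/31=-398/31
M: M0=0, M1=-398/31, M2=104/31, M3=0
seg 0: a=-3, c=M0/2=0, d=(M1−M0)/(6·1)=-199/93, b=Δ0−h0·(2M0+M1)/6=664/93
seg 1: a=2, c=M1/2=-199/31, d=(M2−M1)/(6·1)=251/93, b=Δ1−h1·(2M1+M2)/6=67/93
seg 2: a=-1, c=M2/2=52/31, d=(M3−M2)/(6·3)=-52/279, b=Δ2−h2·(2M2+M3)/6=-374/93
t_q=1/4 → seg 0, τ=1/4; S=-3+664/93·τ+0·τ²+-199/93·τ³=-2477/1984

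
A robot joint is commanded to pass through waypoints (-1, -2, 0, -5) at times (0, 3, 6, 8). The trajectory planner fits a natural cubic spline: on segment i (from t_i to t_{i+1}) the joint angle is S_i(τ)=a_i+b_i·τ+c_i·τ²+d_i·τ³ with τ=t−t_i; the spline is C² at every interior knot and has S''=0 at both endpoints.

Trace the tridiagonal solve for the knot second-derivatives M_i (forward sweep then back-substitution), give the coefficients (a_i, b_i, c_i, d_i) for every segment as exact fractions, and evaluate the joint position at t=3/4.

  seg 0: a=-1 b=-191/222 c=0 d=13/222
  seg 1: a=-2 b=80/111 c=39/74 d=-121/666
  seg 2: a=0 b=-227/222 c=-41/37 d=41/222
S(3/4) = -7675/4736

Δ: Δ0=-1/3, Δ1=2/3, Δ2=-5/2
row 1: diag=12, rhs=6; c'=1/4, d'=1/2
row 2: denom=10−3·1/4=37/4; d'=(-19−3·1/2)/(37/4)=-82/37
back: M2=-82/37
back: M1=1/2−1/4·-82/37=39/37
M: M0=0, M1=39/37, M2=-82/37, M3=0
seg 0: a=-1, c=M0/2=0, d=(M1−M0)/(6·3)=13/222, b=Δ0−h0·(2M0+M1)/6=-191/222
seg 1: a=-2, c=M1/2=39/74, d=(M2−M1)/(6·3)=-121/666, b=Δ1−h1·(2M1+M2)/6=80/111
seg 2: a=0, c=M2/2=-41/37, d=(M3−M2)/(6·2)=41/222, b=Δ2−h2·(2M2+M3)/6=-227/222
t_q=3/4 → seg 0, τ=3/4; S=-1+-191/222·τ+0·τ²+13/222·τ³=-7675/4736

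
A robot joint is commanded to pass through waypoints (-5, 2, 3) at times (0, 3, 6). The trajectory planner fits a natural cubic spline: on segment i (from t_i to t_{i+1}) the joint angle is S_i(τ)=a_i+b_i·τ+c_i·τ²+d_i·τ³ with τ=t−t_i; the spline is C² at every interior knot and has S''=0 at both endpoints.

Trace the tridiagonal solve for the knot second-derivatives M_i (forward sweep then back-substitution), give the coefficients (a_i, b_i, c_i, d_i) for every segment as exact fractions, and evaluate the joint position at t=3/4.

Δ: Δ0=7/3, Δ1=1/3
row 1: diag=12, rhs=-12; c'=1/4, d'=-1
back: M1=-1
M: M0=0, M1=-1, M2=0
seg 0: a=-5, c=M0/2=0, d=(M1−M0)/(6·3)=-1/18, b=Δ0−h0·(2M0+M1)/6=17/6
seg 1: a=2, c=M1/2=-1/2, d=(M2−M1)/(6·3)=1/18, b=Δ1−h1·(2M1+M2)/6=4/3
t_q=3/4 → seg 0, τ=3/4; S=-5+17/6·τ+0·τ²+-1/18·τ³=-371/128

  seg 0: a=-5 b=17/6 c=0 d=-1/18
  seg 1: a=2 b=4/3 c=-1/2 d=1/18
S(3/4) = -371/128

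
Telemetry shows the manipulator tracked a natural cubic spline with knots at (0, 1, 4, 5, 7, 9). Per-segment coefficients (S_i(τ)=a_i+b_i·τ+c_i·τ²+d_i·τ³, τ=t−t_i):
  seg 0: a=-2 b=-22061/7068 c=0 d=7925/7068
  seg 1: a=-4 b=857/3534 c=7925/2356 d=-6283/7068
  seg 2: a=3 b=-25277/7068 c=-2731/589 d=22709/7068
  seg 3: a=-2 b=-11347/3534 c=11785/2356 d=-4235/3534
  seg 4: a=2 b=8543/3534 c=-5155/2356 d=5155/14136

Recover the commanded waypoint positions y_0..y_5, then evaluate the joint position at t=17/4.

y_0 = S_0(0) = a_0 = -2
y_1 = S_1(0) = a_1 = -4
y_2 = S_2(0) = a_2 = 3
y_3 = S_3(0) = a_3 = -2
y_4 = S_4(0) = a_4 = 2
y_5 = S_4(2) = 1
t_q=17/4 is in segment 2 (τ=1/4); S_2(τ)=281415/150784

y_0=-2 y_1=-4 y_2=3 y_3=-2 y_4=2 y_5=1
S(17/4) = 281415/150784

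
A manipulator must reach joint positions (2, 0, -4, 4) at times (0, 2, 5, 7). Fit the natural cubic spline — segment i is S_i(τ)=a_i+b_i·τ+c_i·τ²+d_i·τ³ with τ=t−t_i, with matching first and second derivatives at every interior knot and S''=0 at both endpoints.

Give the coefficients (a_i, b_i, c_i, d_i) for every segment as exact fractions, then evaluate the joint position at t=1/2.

Δ: Δ0=-1, Δ1=-4/3, Δ2=4
row 1: diag=10, rhs=-2; c'=3/10, d'=-1/5
row 2: denom=10−3·3/10=91/10; d'=(32−3·-1/5)/(91/10)=326/91
back: M2=326/91
back: M1=-1/5−3/10·326/91=-116/91
M: M0=0, M1=-116/91, M2=326/91, M3=0
seg 0: a=2, c=M0/2=0, d=(M1−M0)/(6·2)=-29/273, b=Δ0−h0·(2M0+M1)/6=-157/273
seg 1: a=0, c=M1/2=-58/91, d=(M2−M1)/(6·3)=17/63, b=Δ1−h1·(2M1+M2)/6=-505/273
seg 2: a=-4, c=M2/2=163/91, d=(M3−M2)/(6·2)=-163/546, b=Δ2−h2·(2M2+M3)/6=440/273
t_q=1/2 → seg 0, τ=1/2; S=2+-157/273·τ+0·τ²+-29/273·τ³=1237/728

  seg 0: a=2 b=-157/273 c=0 d=-29/273
  seg 1: a=0 b=-505/273 c=-58/91 d=17/63
  seg 2: a=-4 b=440/273 c=163/91 d=-163/546
S(1/2) = 1237/728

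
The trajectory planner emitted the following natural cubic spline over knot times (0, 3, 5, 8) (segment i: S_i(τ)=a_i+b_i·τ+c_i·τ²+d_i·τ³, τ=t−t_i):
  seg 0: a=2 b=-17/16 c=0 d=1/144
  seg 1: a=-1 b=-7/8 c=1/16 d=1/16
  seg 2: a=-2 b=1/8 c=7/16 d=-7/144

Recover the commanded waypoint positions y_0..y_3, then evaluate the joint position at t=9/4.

y_0=2 y_1=-1 y_2=-2 y_3=1
S(9/4) = -319/1024

y_0 = S_0(0) = a_0 = 2
y_1 = S_1(0) = a_1 = -1
y_2 = S_2(0) = a_2 = -2
y_3 = S_2(3) = 1
t_q=9/4 is in segment 0 (τ=9/4); S_0(τ)=-319/1024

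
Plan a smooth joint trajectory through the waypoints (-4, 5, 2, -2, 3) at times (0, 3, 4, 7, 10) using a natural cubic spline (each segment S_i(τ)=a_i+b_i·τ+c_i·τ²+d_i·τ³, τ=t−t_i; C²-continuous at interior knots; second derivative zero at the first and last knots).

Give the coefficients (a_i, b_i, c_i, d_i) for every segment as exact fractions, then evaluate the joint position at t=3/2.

Δ: Δ0=3, Δ1=-3, Δ2=-4/3, Δ3=5/3
row 1: diag=8, rhs=-36; c'=1/8, d'=-9/2
row 2: denom=8−1·1/8=63/8; d'=(10−1·-9/2)/(63/8)=116/63
row 3: denom=12−3·8/21=76/7; d'=(18−3·116/63)/(76/7)=131/114
back: M3=131/114
back: M2=116/63−8/21·131/114=80/57
back: M1=-9/2−1/8·80/57=-533/114
M: M0=0, M1=-533/114, M2=80/57, M3=131/114, M4=0
seg 0: a=-4, c=M0/2=0, d=(M1−M0)/(6·3)=-533/2052, b=Δ0−h0·(2M0+M1)/6=1217/228
seg 1: a=5, c=M1/2=-533/228, d=(M2−M1)/(6·1)=77/76, b=Δ1−h1·(2M1+M2)/6=-191/114
seg 2: a=2, c=M2/2=40/57, d=(M3−M2)/(6·3)=-29/2052, b=Δ2−h2·(2M2+M3)/6=-755/228
seg 3: a=-2, c=M3/2=131/228, d=(M4−M3)/(6·3)=-131/2052, b=Δ3−h3·(2M3+M4)/6=59/114
t_q=3/2 → seg 0, τ=3/2; S=-4+1217/228·τ+0·τ²+-533/2052·τ³=1903/608

  seg 0: a=-4 b=1217/228 c=0 d=-533/2052
  seg 1: a=5 b=-191/114 c=-533/228 d=77/76
  seg 2: a=2 b=-755/228 c=40/57 d=-29/2052
  seg 3: a=-2 b=59/114 c=131/228 d=-131/2052
S(3/2) = 1903/608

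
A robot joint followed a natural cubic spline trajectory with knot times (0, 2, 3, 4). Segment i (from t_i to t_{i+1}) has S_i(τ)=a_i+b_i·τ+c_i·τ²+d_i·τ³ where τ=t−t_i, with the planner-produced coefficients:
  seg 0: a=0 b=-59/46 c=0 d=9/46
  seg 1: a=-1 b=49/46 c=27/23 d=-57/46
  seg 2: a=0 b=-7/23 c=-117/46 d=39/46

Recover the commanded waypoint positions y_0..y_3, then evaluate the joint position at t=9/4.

y_0 = S_0(0) = a_0 = 0
y_1 = S_1(0) = a_1 = -1
y_2 = S_2(0) = a_2 = 0
y_3 = S_2(1) = -2
t_q=9/4 is in segment 1 (τ=1/4); S_1(τ)=-87/128

y_0=0 y_1=-1 y_2=0 y_3=-2
S(9/4) = -87/128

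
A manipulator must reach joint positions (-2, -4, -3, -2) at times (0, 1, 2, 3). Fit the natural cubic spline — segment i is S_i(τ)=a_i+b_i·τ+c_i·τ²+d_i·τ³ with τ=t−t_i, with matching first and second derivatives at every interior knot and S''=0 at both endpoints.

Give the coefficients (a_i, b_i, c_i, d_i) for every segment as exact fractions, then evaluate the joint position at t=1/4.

Δ: Δ0=-2, Δ1=1, Δ2=1
row 1: diag=4, rhs=18; c'=1/4, d'=9/2
row 2: denom=4−1·1/4=15/4; d'=(0−1·9/2)/(15/4)=-6/5
back: M2=-6/5
back: M1=9/2−1/4·-6/5=24/5
M: M0=0, M1=24/5, M2=-6/5, M3=0
seg 0: a=-2, c=M0/2=0, d=(M1−M0)/(6·1)=4/5, b=Δ0−h0·(2M0+M1)/6=-14/5
seg 1: a=-4, c=M1/2=12/5, d=(M2−M1)/(6·1)=-1, b=Δ1−h1·(2M1+M2)/6=-2/5
seg 2: a=-3, c=M2/2=-3/5, d=(M3−M2)/(6·1)=1/5, b=Δ2−h2·(2M2+M3)/6=7/5
t_q=1/4 → seg 0, τ=1/4; S=-2+-14/5·τ+0·τ²+4/5·τ³=-43/16

  seg 0: a=-2 b=-14/5 c=0 d=4/5
  seg 1: a=-4 b=-2/5 c=12/5 d=-1
  seg 2: a=-3 b=7/5 c=-3/5 d=1/5
S(1/4) = -43/16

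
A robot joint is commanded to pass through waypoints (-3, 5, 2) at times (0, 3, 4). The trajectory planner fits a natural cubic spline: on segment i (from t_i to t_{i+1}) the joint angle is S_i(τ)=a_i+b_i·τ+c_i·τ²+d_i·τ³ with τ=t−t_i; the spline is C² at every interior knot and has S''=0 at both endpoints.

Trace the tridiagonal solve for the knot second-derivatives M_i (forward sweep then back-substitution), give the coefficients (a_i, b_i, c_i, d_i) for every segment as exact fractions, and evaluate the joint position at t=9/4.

Δ: Δ0=8/3, Δ1=-3
row 1: diag=8, rhs=-34; c'=1/8, d'=-17/4
back: M1=-17/4
M: M0=0, M1=-17/4, M2=0
seg 0: a=-3, c=M0/2=0, d=(M1−M0)/(6·3)=-17/72, b=Δ0−h0·(2M0+M1)/6=115/24
seg 1: a=5, c=M1/2=-17/8, d=(M2−M1)/(6·1)=17/24, b=Δ1−h1·(2M1+M2)/6=-19/12
t_q=9/4 → seg 0, τ=9/4; S=-3+115/24·τ+0·τ²+-17/72·τ³=2607/512

  seg 0: a=-3 b=115/24 c=0 d=-17/72
  seg 1: a=5 b=-19/12 c=-17/8 d=17/24
S(9/4) = 2607/512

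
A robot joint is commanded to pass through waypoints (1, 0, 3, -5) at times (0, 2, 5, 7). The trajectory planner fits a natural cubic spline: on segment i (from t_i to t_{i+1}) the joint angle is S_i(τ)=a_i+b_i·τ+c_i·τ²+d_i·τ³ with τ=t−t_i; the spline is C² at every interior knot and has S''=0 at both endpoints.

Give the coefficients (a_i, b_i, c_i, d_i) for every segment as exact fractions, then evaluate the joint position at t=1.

  seg 0: a=1 b=-211/182 c=0 d=15/91
  seg 1: a=0 b=149/182 c=90/91 d=-13/42
  seg 2: a=3 b=-146/91 c=-327/182 d=109/364
S(1) = 1/182

Δ: Δ0=-1/2, Δ1=1, Δ2=-4
row 1: diag=10, rhs=9; c'=3/10, d'=9/10
row 2: denom=10−3·3/10=91/10; d'=(-30−3·9/10)/(91/10)=-327/91
back: M2=-327/91
back: M1=9/10−3/10·-327/91=180/91
M: M0=0, M1=180/91, M2=-327/91, M3=0
seg 0: a=1, c=M0/2=0, d=(M1−M0)/(6·2)=15/91, b=Δ0−h0·(2M0+M1)/6=-211/182
seg 1: a=0, c=M1/2=90/91, d=(M2−M1)/(6·3)=-13/42, b=Δ1−h1·(2M1+M2)/6=149/182
seg 2: a=3, c=M2/2=-327/182, d=(M3−M2)/(6·2)=109/364, b=Δ2−h2·(2M2+M3)/6=-146/91
t_q=1 → seg 0, τ=1; S=1+-211/182·τ+0·τ²+15/91·τ³=1/182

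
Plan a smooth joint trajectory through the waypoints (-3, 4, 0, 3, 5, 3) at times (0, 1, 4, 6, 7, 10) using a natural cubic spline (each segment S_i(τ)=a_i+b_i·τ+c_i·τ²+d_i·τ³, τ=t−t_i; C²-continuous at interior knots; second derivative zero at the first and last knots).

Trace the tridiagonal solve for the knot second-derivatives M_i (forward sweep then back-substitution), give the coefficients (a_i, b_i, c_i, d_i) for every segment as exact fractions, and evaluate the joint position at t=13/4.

  seg 0: a=-3 b=17051/2054 c=0 d=-2673/2054
  seg 1: a=4 b=4516/1027 c=-8019/2054 d=36859/55458
  seg 2: a=0 b=-171/158 c=6401/3081 d=-2423/6162
  seg 3: a=3 b=15463/6162 c=-868/3081 d=-1403/6162
  seg 4: a=5 b=1297/1027 c=-5945/6162 d=5945/55458
S(13/4) = 223469/131456

Δ: Δ0=7, Δ1=-4/3, Δ2=3/2, Δ3=2, Δ4=-2/3
row 1: diag=8, rhs=-50; c'=3/8, d'=-25/4
row 2: denom=10−3·3/8=71/8; d'=(17−3·-25/4)/(71/8)=286/71
row 3: denom=6−2·16/71=394/71; d'=(3−2·286/71)/(394/71)=-359/394
row 4: denom=8−1·71/394=3081/394; d'=(-16−1·-359/394)/(3081/394)=-5945/3081
back: M4=-5945/3081
back: M3=-359/394−71/394·-5945/3081=-1736/3081
back: M2=286/71−16/71·-1736/3081=12802/3081
back: M1=-25/4−3/8·12802/3081=-8019/1027
M: M0=0, M1=-8019/1027, M2=12802/3081, M3=-1736/3081, M4=-5945/3081, M5=0
seg 0: a=-3, c=M0/2=0, d=(M1−M0)/(6·1)=-2673/2054, b=Δ0−h0·(2M0+M1)/6=17051/2054
seg 1: a=4, c=M1/2=-8019/2054, d=(M2−M1)/(6·3)=36859/55458, b=Δ1−h1·(2M1+M2)/6=4516/1027
seg 2: a=0, c=M2/2=6401/3081, d=(M3−M2)/(6·2)=-2423/6162, b=Δ2−h2·(2M2+M3)/6=-171/158
seg 3: a=3, c=M3/2=-868/3081, d=(M4−M3)/(6·1)=-1403/6162, b=Δ3−h3·(2M3+M4)/6=15463/6162
seg 4: a=5, c=M4/2=-5945/6162, d=(M5−M4)/(6·3)=5945/55458, b=Δ4−h4·(2M4+M5)/6=1297/1027
t_q=13/4 → seg 1, τ=9/4; S=4+4516/1027·τ+-8019/2054·τ²+36859/55458·τ³=223469/131456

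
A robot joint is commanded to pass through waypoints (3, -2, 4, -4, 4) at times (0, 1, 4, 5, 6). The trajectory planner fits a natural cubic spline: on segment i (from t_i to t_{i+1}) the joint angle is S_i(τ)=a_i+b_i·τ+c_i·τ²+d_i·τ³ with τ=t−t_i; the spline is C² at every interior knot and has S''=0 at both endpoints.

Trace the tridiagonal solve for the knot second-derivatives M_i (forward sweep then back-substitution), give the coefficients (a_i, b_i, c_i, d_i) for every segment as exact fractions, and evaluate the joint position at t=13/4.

Δ: Δ0=-5, Δ1=2, Δ2=-8, Δ3=8
row 1: diag=8, rhs=42; c'=3/8, d'=21/4
row 2: denom=8−3·3/8=55/8; d'=(-60−3·21/4)/(55/8)=-606/55
row 3: denom=4−1·8/55=212/55; d'=(96−1·-606/55)/(212/55)=2943/106
back: M3=2943/106
back: M2=-606/55−8/55·2943/106=-798/53
back: M1=21/4−3/8·-798/53=1155/106
M: M0=0, M1=1155/106, M2=-798/53, M3=2943/106, M4=0
seg 0: a=3, c=M0/2=0, d=(M1−M0)/(6·1)=385/212, b=Δ0−h0·(2M0+M1)/6=-1445/212
seg 1: a=-2, c=M1/2=1155/212, d=(M2−M1)/(6·3)=-917/636, b=Δ1−h1·(2M1+M2)/6=-145/106
seg 2: a=4, c=M2/2=-399/53, d=(M3−M2)/(6·1)=1513/212, b=Δ2−h2·(2M2+M3)/6=-1613/212
seg 3: a=-4, c=M3/2=2943/212, d=(M4−M3)/(6·1)=-981/212, b=Δ3−h3·(2M3+M4)/6=-133/106
t_q=13/4 → seg 1, τ=9/4; S=-2+-145/106·τ+1155/212·τ²+-917/636·τ³=82493/13568

  seg 0: a=3 b=-1445/212 c=0 d=385/212
  seg 1: a=-2 b=-145/106 c=1155/212 d=-917/636
  seg 2: a=4 b=-1613/212 c=-399/53 d=1513/212
  seg 3: a=-4 b=-133/106 c=2943/212 d=-981/212
S(13/4) = 82493/13568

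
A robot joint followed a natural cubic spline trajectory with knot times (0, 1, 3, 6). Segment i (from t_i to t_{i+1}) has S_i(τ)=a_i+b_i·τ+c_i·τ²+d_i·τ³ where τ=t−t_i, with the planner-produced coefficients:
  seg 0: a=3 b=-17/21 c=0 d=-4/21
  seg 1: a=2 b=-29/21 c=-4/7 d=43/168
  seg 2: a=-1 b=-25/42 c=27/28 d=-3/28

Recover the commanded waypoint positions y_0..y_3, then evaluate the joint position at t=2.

y_0=3 y_1=2 y_2=-1 y_3=3
S(2) = 17/56

y_0 = S_0(0) = a_0 = 3
y_1 = S_1(0) = a_1 = 2
y_2 = S_2(0) = a_2 = -1
y_3 = S_2(3) = 3
t_q=2 is in segment 1 (τ=1); S_1(τ)=17/56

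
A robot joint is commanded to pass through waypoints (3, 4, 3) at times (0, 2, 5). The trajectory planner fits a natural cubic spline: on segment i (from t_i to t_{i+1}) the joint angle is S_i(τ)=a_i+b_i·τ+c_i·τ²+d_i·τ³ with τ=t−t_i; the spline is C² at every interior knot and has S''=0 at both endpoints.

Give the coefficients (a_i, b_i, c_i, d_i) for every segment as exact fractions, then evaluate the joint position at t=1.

Δ: Δ0=1/2, Δ1=-1/3
row 1: diag=10, rhs=-5; c'=3/10, d'=-1/2
back: M1=-1/2
M: M0=0, M1=-1/2, M2=0
seg 0: a=3, c=M0/2=0, d=(M1−M0)/(6·2)=-1/24, b=Δ0−h0·(2M0+M1)/6=2/3
seg 1: a=4, c=M1/2=-1/4, d=(M2−M1)/(6·3)=1/36, b=Δ1−h1·(2M1+M2)/6=1/6
t_q=1 → seg 0, τ=1; S=3+2/3·τ+0·τ²+-1/24·τ³=29/8

  seg 0: a=3 b=2/3 c=0 d=-1/24
  seg 1: a=4 b=1/6 c=-1/4 d=1/36
S(1) = 29/8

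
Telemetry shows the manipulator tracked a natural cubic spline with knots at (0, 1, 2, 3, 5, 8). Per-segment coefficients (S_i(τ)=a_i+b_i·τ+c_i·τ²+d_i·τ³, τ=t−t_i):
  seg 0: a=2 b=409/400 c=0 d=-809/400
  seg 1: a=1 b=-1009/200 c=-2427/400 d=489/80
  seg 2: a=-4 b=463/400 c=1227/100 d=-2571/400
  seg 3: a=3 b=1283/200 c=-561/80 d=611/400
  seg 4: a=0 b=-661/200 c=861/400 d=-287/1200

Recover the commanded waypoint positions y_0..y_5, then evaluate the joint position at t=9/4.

y_0 = S_0(0) = a_0 = 2
y_1 = S_1(0) = a_1 = 1
y_2 = S_2(0) = a_2 = -4
y_3 = S_3(0) = a_3 = 3
y_4 = S_4(0) = a_4 = 0
y_5 = S_4(3) = 3
t_q=9/4 is in segment 2 (τ=1/4); S_2(τ)=-77931/25600

y_0=2 y_1=1 y_2=-4 y_3=3 y_4=0 y_5=3
S(9/4) = -77931/25600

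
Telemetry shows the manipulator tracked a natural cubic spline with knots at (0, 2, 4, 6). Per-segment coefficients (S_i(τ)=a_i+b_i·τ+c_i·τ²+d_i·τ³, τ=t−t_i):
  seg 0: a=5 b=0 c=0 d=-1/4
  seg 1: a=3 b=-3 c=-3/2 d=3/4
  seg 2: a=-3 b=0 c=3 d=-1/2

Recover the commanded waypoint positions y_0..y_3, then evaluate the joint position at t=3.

y_0 = S_0(0) = a_0 = 5
y_1 = S_1(0) = a_1 = 3
y_2 = S_2(0) = a_2 = -3
y_3 = S_2(2) = 5
t_q=3 is in segment 1 (τ=1); S_1(τ)=-3/4

y_0=5 y_1=3 y_2=-3 y_3=5
S(3) = -3/4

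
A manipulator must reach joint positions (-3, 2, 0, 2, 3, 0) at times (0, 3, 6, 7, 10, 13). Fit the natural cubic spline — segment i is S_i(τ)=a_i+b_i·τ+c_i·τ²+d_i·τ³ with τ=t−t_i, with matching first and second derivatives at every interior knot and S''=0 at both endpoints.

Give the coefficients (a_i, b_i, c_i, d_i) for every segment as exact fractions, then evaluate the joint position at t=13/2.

Δ: Δ0=5/3, Δ1=-2/3, Δ2=2, Δ3=1/3, Δ4=-1
row 1: diag=12, rhs=-14; c'=1/4, d'=-7/6
row 2: denom=8−3·1/4=29/4; d'=(16−3·-7/6)/(29/4)=78/29
row 3: denom=8−1·4/29=228/29; d'=(-10−1·78/29)/(228/29)=-92/57
row 4: denom=12−3·29/76=825/76; d'=(-8−3·-92/57)/(825/76)=-16/55
back: M4=-16/55
back: M3=-92/57−29/76·-16/55=-248/165
back: M2=78/29−4/29·-248/165=478/165
back: M1=-7/6−1/4·478/165=-104/55
M: M0=0, M1=-104/55, M2=478/165, M3=-248/165, M4=-16/55, M5=0
seg 0: a=-3, c=M0/2=0, d=(M1−M0)/(6·3)=-52/495, b=Δ0−h0·(2M0+M1)/6=431/165
seg 1: a=2, c=M1/2=-52/55, d=(M2−M1)/(6·3)=79/297, b=Δ1−h1·(2M1+M2)/6=-37/165
seg 2: a=0, c=M2/2=239/165, d=(M3−M2)/(6·1)=-11/15, b=Δ2−h2·(2M2+M3)/6=212/165
seg 3: a=2, c=M3/2=-124/165, d=(M4−M3)/(6·3)=20/297, b=Δ3−h3·(2M3+M4)/6=109/55
seg 4: a=3, c=M4/2=-8/55, d=(M5−M4)/(6·3)=8/495, b=Δ4−h4·(2M4+M5)/6=-39/55
t_q=13/2 → seg 2, τ=1/2; S=0+212/165·τ+239/165·τ²+-11/15·τ³=241/264

  seg 0: a=-3 b=431/165 c=0 d=-52/495
  seg 1: a=2 b=-37/165 c=-52/55 d=79/297
  seg 2: a=0 b=212/165 c=239/165 d=-11/15
  seg 3: a=2 b=109/55 c=-124/165 d=20/297
  seg 4: a=3 b=-39/55 c=-8/55 d=8/495
S(13/2) = 241/264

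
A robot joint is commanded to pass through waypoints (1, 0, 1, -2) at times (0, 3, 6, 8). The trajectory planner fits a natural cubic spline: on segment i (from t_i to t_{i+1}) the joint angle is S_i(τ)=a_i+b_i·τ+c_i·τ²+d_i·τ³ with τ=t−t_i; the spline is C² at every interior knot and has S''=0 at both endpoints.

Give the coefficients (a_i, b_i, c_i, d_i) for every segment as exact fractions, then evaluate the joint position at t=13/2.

  seg 0: a=1 b=-49/74 c=0 d=73/1998
  seg 1: a=0 b=12/37 c=73/222 d=-217/1998
  seg 2: a=1 b=-47/74 c=-24/37 d=4/37
S(13/2) = 79/148

Δ: Δ0=-1/3, Δ1=1/3, Δ2=-3/2
row 1: diag=12, rhs=4; c'=1/4, d'=1/3
row 2: denom=10−3·1/4=37/4; d'=(-11−3·1/3)/(37/4)=-48/37
back: M2=-48/37
back: M1=1/3−1/4·-48/37=73/111
M: M0=0, M1=73/111, M2=-48/37, M3=0
seg 0: a=1, c=M0/2=0, d=(M1−M0)/(6·3)=73/1998, b=Δ0−h0·(2M0+M1)/6=-49/74
seg 1: a=0, c=M1/2=73/222, d=(M2−M1)/(6·3)=-217/1998, b=Δ1−h1·(2M1+M2)/6=12/37
seg 2: a=1, c=M2/2=-24/37, d=(M3−M2)/(6·2)=4/37, b=Δ2−h2·(2M2+M3)/6=-47/74
t_q=13/2 → seg 2, τ=1/2; S=1+-47/74·τ+-24/37·τ²+4/37·τ³=79/148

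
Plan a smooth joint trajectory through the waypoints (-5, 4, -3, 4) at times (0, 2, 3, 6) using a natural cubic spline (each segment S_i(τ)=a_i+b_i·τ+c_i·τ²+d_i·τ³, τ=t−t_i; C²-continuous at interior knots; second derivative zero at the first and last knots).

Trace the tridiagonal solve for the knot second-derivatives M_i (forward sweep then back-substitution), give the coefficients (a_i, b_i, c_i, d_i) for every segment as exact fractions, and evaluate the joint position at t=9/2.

  seg 0: a=-5 b=2485/282 c=0 d=-152/141
  seg 1: a=4 b=-1163/282 c=-304/47 d=1013/282
  seg 2: a=-3 b=-886/141 c=405/94 d=-45/94
S(9/2) = -3269/752

Δ: Δ0=9/2, Δ1=-7, Δ2=7/3
row 1: diag=6, rhs=-69; c'=1/6, d'=-23/2
row 2: denom=8−1·1/6=47/6; d'=(56−1·-23/2)/(47/6)=405/47
back: M2=405/47
back: M1=-23/2−1/6·405/47=-608/47
M: M0=0, M1=-608/47, M2=405/47, M3=0
seg 0: a=-5, c=M0/2=0, d=(M1−M0)/(6·2)=-152/141, b=Δ0−h0·(2M0+M1)/6=2485/282
seg 1: a=4, c=M1/2=-304/47, d=(M2−M1)/(6·1)=1013/282, b=Δ1−h1·(2M1+M2)/6=-1163/282
seg 2: a=-3, c=M2/2=405/94, d=(M3−M2)/(6·3)=-45/94, b=Δ2−h2·(2M2+M3)/6=-886/141
t_q=9/2 → seg 2, τ=3/2; S=-3+-886/141·τ+405/94·τ²+-45/94·τ³=-3269/752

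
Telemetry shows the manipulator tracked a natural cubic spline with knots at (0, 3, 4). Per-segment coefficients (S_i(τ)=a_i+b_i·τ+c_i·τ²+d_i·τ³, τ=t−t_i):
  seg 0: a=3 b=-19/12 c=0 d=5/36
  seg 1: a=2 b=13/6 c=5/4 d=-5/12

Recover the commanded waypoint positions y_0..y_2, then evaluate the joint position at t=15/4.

y_0 = S_0(0) = a_0 = 3
y_1 = S_1(0) = a_1 = 2
y_2 = S_1(1) = 5
t_q=15/4 is in segment 1 (τ=3/4); S_1(τ)=1063/256

y_0=3 y_1=2 y_2=5
S(15/4) = 1063/256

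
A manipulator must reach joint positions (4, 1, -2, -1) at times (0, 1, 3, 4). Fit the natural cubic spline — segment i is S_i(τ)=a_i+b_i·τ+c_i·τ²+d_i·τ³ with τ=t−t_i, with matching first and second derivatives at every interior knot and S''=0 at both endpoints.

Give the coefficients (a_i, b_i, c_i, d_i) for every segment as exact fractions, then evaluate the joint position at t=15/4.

Δ: Δ0=-3, Δ1=-3/2, Δ2=1
row 1: diag=6, rhs=9; c'=1/3, d'=3/2
row 2: denom=6−2·1/3=16/3; d'=(15−2·3/2)/(16/3)=9/4
back: M2=9/4
back: M1=3/2−1/3·9/4=3/4
M: M0=0, M1=3/4, M2=9/4, M3=0
seg 0: a=4, c=M0/2=0, d=(M1−M0)/(6·1)=1/8, b=Δ0−h0·(2M0+M1)/6=-25/8
seg 1: a=1, c=M1/2=3/8, d=(M2−M1)/(6·2)=1/8, b=Δ1−h1·(2M1+M2)/6=-11/4
seg 2: a=-2, c=M2/2=9/8, d=(M3−M2)/(6·1)=-3/8, b=Δ2−h2·(2M2+M3)/6=1/4
t_q=15/4 → seg 2, τ=3/4; S=-2+1/4·τ+9/8·τ²+-3/8·τ³=-685/512

  seg 0: a=4 b=-25/8 c=0 d=1/8
  seg 1: a=1 b=-11/4 c=3/8 d=1/8
  seg 2: a=-2 b=1/4 c=9/8 d=-3/8
S(15/4) = -685/512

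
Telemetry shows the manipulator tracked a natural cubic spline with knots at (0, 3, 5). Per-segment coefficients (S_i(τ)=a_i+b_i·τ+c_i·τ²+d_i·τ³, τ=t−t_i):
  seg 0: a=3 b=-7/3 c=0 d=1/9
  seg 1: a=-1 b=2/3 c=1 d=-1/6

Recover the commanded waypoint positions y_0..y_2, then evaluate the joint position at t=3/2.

y_0 = S_0(0) = a_0 = 3
y_1 = S_1(0) = a_1 = -1
y_2 = S_1(2) = 3
t_q=3/2 is in segment 0 (τ=3/2); S_0(τ)=-1/8

y_0=3 y_1=-1 y_2=3
S(3/2) = -1/8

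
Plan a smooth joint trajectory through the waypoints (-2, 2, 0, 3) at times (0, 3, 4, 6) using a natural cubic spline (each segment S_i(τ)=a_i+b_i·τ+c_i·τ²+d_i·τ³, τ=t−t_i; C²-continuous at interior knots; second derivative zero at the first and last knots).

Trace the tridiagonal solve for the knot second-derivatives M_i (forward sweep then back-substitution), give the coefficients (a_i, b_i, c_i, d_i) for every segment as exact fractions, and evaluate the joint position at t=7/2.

Δ: Δ0=4/3, Δ1=-2, Δ2=3/2
row 1: diag=8, rhs=-20; c'=1/8, d'=-5/2
row 2: denom=6−1·1/8=47/8; d'=(21−1·-5/2)/(47/8)=4
back: M2=4
back: M1=-5/2−1/8·4=-3
M: M0=0, M1=-3, M2=4, M3=0
seg 0: a=-2, c=M0/2=0, d=(M1−M0)/(6·3)=-1/6, b=Δ0−h0·(2M0+M1)/6=17/6
seg 1: a=2, c=M1/2=-3/2, d=(M2−M1)/(6·1)=7/6, b=Δ1−h1·(2M1+M2)/6=-5/3
seg 2: a=0, c=M2/2=2, d=(M3−M2)/(6·2)=-1/3, b=Δ2−h2·(2M2+M3)/6=-7/6
t_q=7/2 → seg 1, τ=1/2; S=2+-5/3·τ+-3/2·τ²+7/6·τ³=15/16

  seg 0: a=-2 b=17/6 c=0 d=-1/6
  seg 1: a=2 b=-5/3 c=-3/2 d=7/6
  seg 2: a=0 b=-7/6 c=2 d=-1/3
S(7/2) = 15/16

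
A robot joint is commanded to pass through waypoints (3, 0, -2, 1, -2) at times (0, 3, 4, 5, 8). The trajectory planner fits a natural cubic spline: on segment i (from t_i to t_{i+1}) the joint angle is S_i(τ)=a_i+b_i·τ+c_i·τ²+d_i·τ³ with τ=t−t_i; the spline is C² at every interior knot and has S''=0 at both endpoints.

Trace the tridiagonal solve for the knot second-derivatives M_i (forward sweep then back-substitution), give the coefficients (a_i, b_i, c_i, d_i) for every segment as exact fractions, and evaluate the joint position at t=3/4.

Δ: Δ0=-1, Δ1=-2, Δ2=3, Δ3=-1
row 1: diag=8, rhs=-6; c'=1/8, d'=-3/4
row 2: denom=4−1·1/8=31/8; d'=(30−1·-3/4)/(31/8)=246/31
row 3: denom=8−1·8/31=240/31; d'=(-24−1·246/31)/(240/31)=-33/8
back: M3=-33/8
back: M2=246/31−8/31·-33/8=9
back: M1=-3/4−1/8·9=-15/8
M: M0=0, M1=-15/8, M2=9, M3=-33/8, M4=0
seg 0: a=3, c=M0/2=0, d=(M1−M0)/(6·3)=-5/48, b=Δ0−h0·(2M0+M1)/6=-1/16
seg 1: a=0, c=M1/2=-15/16, d=(M2−M1)/(6·1)=29/16, b=Δ1−h1·(2M1+M2)/6=-23/8
seg 2: a=-2, c=M2/2=9/2, d=(M3−M2)/(6·1)=-35/16, b=Δ2−h2·(2M2+M3)/6=11/16
seg 3: a=1, c=M3/2=-33/16, d=(M4−M3)/(6·3)=11/48, b=Δ3−h3·(2M3+M4)/6=25/8
t_q=3/4 → seg 0, τ=3/4; S=3+-1/16·τ+0·τ²+-5/48·τ³=2979/1024

  seg 0: a=3 b=-1/16 c=0 d=-5/48
  seg 1: a=0 b=-23/8 c=-15/16 d=29/16
  seg 2: a=-2 b=11/16 c=9/2 d=-35/16
  seg 3: a=1 b=25/8 c=-33/16 d=11/48
S(3/4) = 2979/1024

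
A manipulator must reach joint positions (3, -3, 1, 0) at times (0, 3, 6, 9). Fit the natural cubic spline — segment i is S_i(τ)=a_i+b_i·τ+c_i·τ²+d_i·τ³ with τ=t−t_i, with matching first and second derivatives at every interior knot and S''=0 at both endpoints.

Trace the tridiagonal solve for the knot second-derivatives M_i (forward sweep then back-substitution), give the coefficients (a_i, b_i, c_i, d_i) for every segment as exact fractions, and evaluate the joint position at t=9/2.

  seg 0: a=3 b=-3 c=0 d=1/9
  seg 1: a=-3 b=0 c=1 d=-5/27
  seg 2: a=1 b=1 c=-2/3 d=2/27
S(9/2) = -11/8

Δ: Δ0=-2, Δ1=4/3, Δ2=-1/3
row 1: diag=12, rhs=20; c'=1/4, d'=5/3
row 2: denom=12−3·1/4=45/4; d'=(-10−3·5/3)/(45/4)=-4/3
back: M2=-4/3
back: M1=5/3−1/4·-4/3=2
M: M0=0, M1=2, M2=-4/3, M3=0
seg 0: a=3, c=M0/2=0, d=(M1−M0)/(6·3)=1/9, b=Δ0−h0·(2M0+M1)/6=-3
seg 1: a=-3, c=M1/2=1, d=(M2−M1)/(6·3)=-5/27, b=Δ1−h1·(2M1+M2)/6=0
seg 2: a=1, c=M2/2=-2/3, d=(M3−M2)/(6·3)=2/27, b=Δ2−h2·(2M2+M3)/6=1
t_q=9/2 → seg 1, τ=3/2; S=-3+0·τ+1·τ²+-5/27·τ³=-11/8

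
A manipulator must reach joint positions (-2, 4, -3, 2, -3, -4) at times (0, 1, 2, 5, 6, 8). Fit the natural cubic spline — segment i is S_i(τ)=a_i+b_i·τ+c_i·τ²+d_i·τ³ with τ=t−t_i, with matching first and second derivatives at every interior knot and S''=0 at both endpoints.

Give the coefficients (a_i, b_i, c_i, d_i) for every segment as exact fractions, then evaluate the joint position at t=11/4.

Δ: Δ0=6, Δ1=-7, Δ2=5/3, Δ3=-5, Δ4=-1/2
row 1: diag=4, rhs=-78; c'=1/4, d'=-39/2
row 2: denom=8−1·1/4=31/4; d'=(52−1·-39/2)/(31/4)=286/31
row 3: denom=8−3·12/31=212/31; d'=(-40−3·286/31)/(212/31)=-1049/106
row 4: denom=6−1·31/212=1241/212; d'=(27−1·-1049/106)/(1241/212)=7822/1241
back: M4=7822/1241
back: M3=-1049/106−31/212·7822/1241=-13425/1241
back: M2=286/31−12/31·-13425/1241=16646/1241
back: M1=-39/2−1/4·16646/1241=-28361/1241
M: M0=0, M1=-28361/1241, M2=16646/1241, M3=-13425/1241, M4=7822/1241, M5=0
seg 0: a=-2, c=M0/2=0, d=(M1−M0)/(6·1)=-28361/7446, b=Δ0−h0·(2M0+M1)/6=73037/7446
seg 1: a=4, c=M1/2=-28361/2482, d=(M2−M1)/(6·1)=45007/7446, b=Δ1−h1·(2M1+M2)/6=-6023/3723
seg 2: a=-3, c=M2/2=8323/1241, d=(M3−M2)/(6·3)=-30071/22338, b=Δ2−h2·(2M2+M3)/6=-47191/7446
seg 3: a=2, c=M3/2=-13425/2482, d=(M4−M3)/(6·1)=21247/7446, b=Δ3−h3·(2M3+M4)/6=-9101/3723
seg 4: a=-3, c=M4/2=3911/1241, d=(M5−M4)/(6·2)=-3911/7446, b=Δ4−h4·(2M4+M5)/6=-35011/7446
t_q=11/4 → seg 2, τ=3/4; S=-3+-47191/7446·τ+8323/1241·τ²+-30071/22338·τ³=-722557/158848

  seg 0: a=-2 b=73037/7446 c=0 d=-28361/7446
  seg 1: a=4 b=-6023/3723 c=-28361/2482 d=45007/7446
  seg 2: a=-3 b=-47191/7446 c=8323/1241 d=-30071/22338
  seg 3: a=2 b=-9101/3723 c=-13425/2482 d=21247/7446
  seg 4: a=-3 b=-35011/7446 c=3911/1241 d=-3911/7446
S(11/4) = -722557/158848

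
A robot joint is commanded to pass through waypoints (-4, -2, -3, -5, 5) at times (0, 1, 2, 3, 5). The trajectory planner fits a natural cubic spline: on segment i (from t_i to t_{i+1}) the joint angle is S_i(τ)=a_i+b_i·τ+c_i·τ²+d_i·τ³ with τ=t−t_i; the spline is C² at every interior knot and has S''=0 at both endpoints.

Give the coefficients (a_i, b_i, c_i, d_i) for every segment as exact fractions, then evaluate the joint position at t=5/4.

  seg 0: a=-4 b=114/43 c=0 d=-28/43
  seg 1: a=-2 b=30/43 c=-84/43 d=11/43
  seg 2: a=-3 b=-105/43 c=-51/43 d=70/43
  seg 3: a=-5 b=3/43 c=159/43 d=-53/86
S(5/4) = -5349/2752

Δ: Δ0=2, Δ1=-1, Δ2=-2, Δ3=5
row 1: diag=4, rhs=-18; c'=1/4, d'=-9/2
row 2: denom=4−1·1/4=15/4; d'=(-6−1·-9/2)/(15/4)=-2/5
row 3: denom=6−1·4/15=86/15; d'=(42−1·-2/5)/(86/15)=318/43
back: M3=318/43
back: M2=-2/5−4/15·318/43=-102/43
back: M1=-9/2−1/4·-102/43=-168/43
M: M0=0, M1=-168/43, M2=-102/43, M3=318/43, M4=0
seg 0: a=-4, c=M0/2=0, d=(M1−M0)/(6·1)=-28/43, b=Δ0−h0·(2M0+M1)/6=114/43
seg 1: a=-2, c=M1/2=-84/43, d=(M2−M1)/(6·1)=11/43, b=Δ1−h1·(2M1+M2)/6=30/43
seg 2: a=-3, c=M2/2=-51/43, d=(M3−M2)/(6·1)=70/43, b=Δ2−h2·(2M2+M3)/6=-105/43
seg 3: a=-5, c=M3/2=159/43, d=(M4−M3)/(6·2)=-53/86, b=Δ3−h3·(2M3+M4)/6=3/43
t_q=5/4 → seg 1, τ=1/4; S=-2+30/43·τ+-84/43·τ²+11/43·τ³=-5349/2752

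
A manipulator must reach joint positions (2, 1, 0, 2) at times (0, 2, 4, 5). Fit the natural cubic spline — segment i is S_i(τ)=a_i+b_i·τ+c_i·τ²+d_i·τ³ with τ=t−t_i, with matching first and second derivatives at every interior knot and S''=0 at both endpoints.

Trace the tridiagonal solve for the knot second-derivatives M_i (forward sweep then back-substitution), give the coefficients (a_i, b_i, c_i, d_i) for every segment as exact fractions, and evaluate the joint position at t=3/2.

  seg 0: a=2 b=-3/11 c=0 d=-5/88
  seg 1: a=1 b=-21/22 c=-15/44 d=25/88
  seg 2: a=0 b=12/11 c=15/11 d=-5/11
S(3/2) = 985/704

Δ: Δ0=-1/2, Δ1=-1/2, Δ2=2
row 1: diag=8, rhs=0; c'=1/4, d'=0
row 2: denom=6−2·1/4=11/2; d'=(15−2·0)/(11/2)=30/11
back: M2=30/11
back: M1=0−1/4·30/11=-15/22
M: M0=0, M1=-15/22, M2=30/11, M3=0
seg 0: a=2, c=M0/2=0, d=(M1−M0)/(6·2)=-5/88, b=Δ0−h0·(2M0+M1)/6=-3/11
seg 1: a=1, c=M1/2=-15/44, d=(M2−M1)/(6·2)=25/88, b=Δ1−h1·(2M1+M2)/6=-21/22
seg 2: a=0, c=M2/2=15/11, d=(M3−M2)/(6·1)=-5/11, b=Δ2−h2·(2M2+M3)/6=12/11
t_q=3/2 → seg 0, τ=3/2; S=2+-3/11·τ+0·τ²+-5/88·τ³=985/704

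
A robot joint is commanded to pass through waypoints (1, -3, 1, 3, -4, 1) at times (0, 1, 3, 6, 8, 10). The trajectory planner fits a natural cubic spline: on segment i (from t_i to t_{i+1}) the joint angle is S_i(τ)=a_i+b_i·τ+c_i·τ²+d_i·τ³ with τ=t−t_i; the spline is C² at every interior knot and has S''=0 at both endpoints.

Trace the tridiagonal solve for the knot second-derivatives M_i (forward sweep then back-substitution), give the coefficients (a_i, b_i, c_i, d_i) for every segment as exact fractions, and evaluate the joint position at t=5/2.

Δ: Δ0=-4, Δ1=2, Δ2=2/3, Δ3=-7/2, Δ4=5/2
row 1: diag=6, rhs=36; c'=1/3, d'=6
row 2: denom=10−2·1/3=28/3; d'=(-8−2·6)/(28/3)=-15/7
row 3: denom=10−3·9/28=253/28; d'=(-25−3·-15/7)/(253/28)=-520/253
row 4: denom=8−2·56/253=1912/253; d'=(36−2·-520/253)/(1912/253)=2537/478
back: M4=2537/478
back: M3=-520/253−56/253·2537/478=-772/239
back: M2=-15/7−9/28·-772/239=-264/239
back: M1=6−1/3·-264/239=1522/239
M: M0=0, M1=1522/239, M2=-264/239, M3=-772/239, M4=2537/478, M5=0
seg 0: a=1, c=M0/2=0, d=(M1−M0)/(6·1)=761/717, b=Δ0−h0·(2M0+M1)/6=-3629/717
seg 1: a=-3, c=M1/2=761/239, d=(M2−M1)/(6·2)=-893/1434, b=Δ1−h1·(2M1+M2)/6=-1346/717
seg 2: a=1, c=M2/2=-132/239, d=(M3−M2)/(6·3)=-254/2151, b=Δ2−h2·(2M2+M3)/6=2428/717
seg 3: a=3, c=M3/2=-386/239, d=(M4−M3)/(6·2)=4081/5736, b=Δ3−h3·(2M3+M4)/6=-2234/717
seg 4: a=-4, c=M4/2=2537/956, d=(M5−M4)/(6·2)=-2537/5736, b=Δ4−h4·(2M4+M5)/6=-1489/1434
t_q=5/2 → seg 1, τ=3/2; S=-3+-1346/717·τ+761/239·τ²+-893/1434·τ³=-2881/3824

  seg 0: a=1 b=-3629/717 c=0 d=761/717
  seg 1: a=-3 b=-1346/717 c=761/239 d=-893/1434
  seg 2: a=1 b=2428/717 c=-132/239 d=-254/2151
  seg 3: a=3 b=-2234/717 c=-386/239 d=4081/5736
  seg 4: a=-4 b=-1489/1434 c=2537/956 d=-2537/5736
S(5/2) = -2881/3824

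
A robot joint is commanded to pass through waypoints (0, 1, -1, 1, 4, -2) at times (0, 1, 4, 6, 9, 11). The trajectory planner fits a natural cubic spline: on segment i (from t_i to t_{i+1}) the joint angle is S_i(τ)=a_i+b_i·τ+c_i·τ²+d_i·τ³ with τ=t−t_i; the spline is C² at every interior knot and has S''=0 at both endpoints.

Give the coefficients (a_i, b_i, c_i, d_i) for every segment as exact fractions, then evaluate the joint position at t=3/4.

  seg 0: a=0 b=2658/2047 c=0 d=-611/2047
  seg 1: a=1 b=825/2047 c=-1833/2047 d=9928/55269
  seg 2: a=-1 b=-245/2047 c=4429/6141 d=-991/12282
  seg 3: a=1 b=11035/6141 c=1456/6141 d=-9262/55269
  seg 4: a=4 b=-8015/6141 c=-2602/2047 d=1301/6141
S(3/4) = 111087/131008

Δ: Δ0=1, Δ1=-2/3, Δ2=1, Δ3=1, Δ4=-3
row 1: diag=8, rhs=-10; c'=3/8, d'=-5/4
row 2: denom=10−3·3/8=71/8; d'=(10−3·-5/4)/(71/8)=110/71
row 3: denom=10−2·16/71=678/71; d'=(0−2·110/71)/(678/71)=-110/339
row 4: denom=10−3·71/226=2047/226; d'=(-24−3·-110/339)/(2047/226)=-5204/2047
back: M4=-5204/2047
back: M3=-110/339−71/226·-5204/2047=2912/6141
back: M2=110/71−16/71·2912/6141=8858/6141
back: M1=-5/4−3/8·8858/6141=-3666/2047
M: M0=0, M1=-3666/2047, M2=8858/6141, M3=2912/6141, M4=-5204/2047, M5=0
seg 0: a=0, c=M0/2=0, d=(M1−M0)/(6·1)=-611/2047, b=Δ0−h0·(2M0+M1)/6=2658/2047
seg 1: a=1, c=M1/2=-1833/2047, d=(M2−M1)/(6·3)=9928/55269, b=Δ1−h1·(2M1+M2)/6=825/2047
seg 2: a=-1, c=M2/2=4429/6141, d=(M3−M2)/(6·2)=-991/12282, b=Δ2−h2·(2M2+M3)/6=-245/2047
seg 3: a=1, c=M3/2=1456/6141, d=(M4−M3)/(6·3)=-9262/55269, b=Δ3−h3·(2M3+M4)/6=11035/6141
seg 4: a=4, c=M4/2=-2602/2047, d=(M5−M4)/(6·2)=1301/6141, b=Δ4−h4·(2M4+M5)/6=-8015/6141
t_q=3/4 → seg 0, τ=3/4; S=0+2658/2047·τ+0·τ²+-611/2047·τ³=111087/131008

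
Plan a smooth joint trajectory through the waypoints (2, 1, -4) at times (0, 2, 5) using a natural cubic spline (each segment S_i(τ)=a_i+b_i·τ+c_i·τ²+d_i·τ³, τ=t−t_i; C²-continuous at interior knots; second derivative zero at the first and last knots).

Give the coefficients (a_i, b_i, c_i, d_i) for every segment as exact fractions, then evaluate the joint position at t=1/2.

  seg 0: a=2 b=-4/15 c=0 d=-7/120
  seg 1: a=1 b=-29/30 c=-7/20 d=7/180
S(1/2) = 119/64

Δ: Δ0=-1/2, Δ1=-5/3
row 1: diag=10, rhs=-7; c'=3/10, d'=-7/10
back: M1=-7/10
M: M0=0, M1=-7/10, M2=0
seg 0: a=2, c=M0/2=0, d=(M1−M0)/(6·2)=-7/120, b=Δ0−h0·(2M0+M1)/6=-4/15
seg 1: a=1, c=M1/2=-7/20, d=(M2−M1)/(6·3)=7/180, b=Δ1−h1·(2M1+M2)/6=-29/30
t_q=1/2 → seg 0, τ=1/2; S=2+-4/15·τ+0·τ²+-7/120·τ³=119/64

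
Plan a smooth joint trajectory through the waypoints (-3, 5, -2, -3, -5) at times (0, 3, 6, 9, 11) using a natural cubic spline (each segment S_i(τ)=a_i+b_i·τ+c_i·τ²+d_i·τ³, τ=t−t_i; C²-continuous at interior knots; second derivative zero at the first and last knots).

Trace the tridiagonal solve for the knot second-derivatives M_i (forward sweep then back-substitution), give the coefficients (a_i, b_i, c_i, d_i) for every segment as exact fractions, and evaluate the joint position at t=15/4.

  seg 0: a=-3 b=25/6 c=0 d=-1/6
  seg 1: a=5 b=-1/3 c=-3/2 d=5/18
  seg 2: a=-2 b=-11/6 c=1 d=-1/6
  seg 3: a=-3 b=-1/3 c=-1/2 d=1/12
S(15/4) = 515/128

Δ: Δ0=8/3, Δ1=-7/3, Δ2=-1/3, Δ3=-1
row 1: diag=12, rhs=-30; c'=1/4, d'=-5/2
row 2: denom=12−3·1/4=45/4; d'=(12−3·-5/2)/(45/4)=26/15
row 3: denom=10−3·4/15=46/5; d'=(-4−3·26/15)/(46/5)=-1
back: M3=-1
back: M2=26/15−4/15·-1=2
back: M1=-5/2−1/4·2=-3
M: M0=0, M1=-3, M2=2, M3=-1, M4=0
seg 0: a=-3, c=M0/2=0, d=(M1−M0)/(6·3)=-1/6, b=Δ0−h0·(2M0+M1)/6=25/6
seg 1: a=5, c=M1/2=-3/2, d=(M2−M1)/(6·3)=5/18, b=Δ1−h1·(2M1+M2)/6=-1/3
seg 2: a=-2, c=M2/2=1, d=(M3−M2)/(6·3)=-1/6, b=Δ2−h2·(2M2+M3)/6=-11/6
seg 3: a=-3, c=M3/2=-1/2, d=(M4−M3)/(6·2)=1/12, b=Δ3−h3·(2M3+M4)/6=-1/3
t_q=15/4 → seg 1, τ=3/4; S=5+-1/3·τ+-3/2·τ²+5/18·τ³=515/128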